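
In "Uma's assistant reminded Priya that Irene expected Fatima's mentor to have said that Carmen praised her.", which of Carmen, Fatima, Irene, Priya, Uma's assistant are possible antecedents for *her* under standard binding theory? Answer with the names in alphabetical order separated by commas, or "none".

*her* is a pronoun; Principle B requires it to be free in its binding domain — the clause headed by 'praised'.
— Carmen: subject of the clause headed by 'praised'; c-commands the pronoun within its binding domain — blocked (Principle B).
— Fatima: possessor inside the subject DP of the clause headed by 'said'; does not c-command the pronoun — Principle B does not apply; allowed.
— Irene: subject of the clause headed by 'expected'; c-commands the pronoun but lies outside its binding domain — allowed.
— Priya: object of the matrix clause; c-commands the pronoun but lies outside its binding domain — allowed.
— Uma's assistant: subject of the matrix clause; c-commands the pronoun but lies outside its binding domain — allowed.

Fatima, Irene, Priya, Uma's assistant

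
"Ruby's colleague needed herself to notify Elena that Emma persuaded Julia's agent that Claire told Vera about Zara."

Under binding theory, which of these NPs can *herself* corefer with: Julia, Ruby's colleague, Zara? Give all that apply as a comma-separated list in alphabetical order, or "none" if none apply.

*herself* is a reflexive; Principle A requires it to be bound within its binding domain — the matrix clause.
— Julia: possessor inside the object DP of the clause headed by 'persuaded'; does not c-command the reflexive — cannot bind it (Principle A).
— Ruby's colleague: subject of the matrix clause; c-commands the reflexive within its binding domain — allowed (Principle A).
— Zara: second object of the clause headed by 'told'; does not c-command the reflexive — cannot bind it (Principle A).

Ruby's colleague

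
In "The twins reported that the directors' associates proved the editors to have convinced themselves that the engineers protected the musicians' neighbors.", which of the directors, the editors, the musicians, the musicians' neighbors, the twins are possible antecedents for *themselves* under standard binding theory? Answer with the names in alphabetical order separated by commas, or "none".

*themselves* is a reflexive; Principle A requires it to be bound within its binding domain — the clause headed by 'convinced'.
— the directors: possessor inside the subject DP of the clause headed by 'proved'; does not c-command the reflexive — cannot bind it (Principle A).
— the editors: subject of the clause headed by 'convinced'; c-commands the reflexive within its binding domain — allowed (Principle A).
— the musicians: possessor inside the object DP of the clause headed by 'protected'; does not c-command the reflexive — cannot bind it (Principle A).
— the musicians' neighbors: object of the clause headed by 'protected'; does not c-command the reflexive — cannot bind it (Principle A).
— the twins: subject of the matrix clause; c-commands the reflexive but lies outside its binding domain — cannot bind it (Principle A).

the editors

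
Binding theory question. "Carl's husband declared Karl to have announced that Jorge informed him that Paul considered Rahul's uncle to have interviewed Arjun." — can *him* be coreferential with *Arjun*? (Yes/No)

No

*him* is a pronoun; Principle B requires it to be free in its binding domain — the clause headed by 'informed'.
— Arjun: object of the clause headed by 'interviewed'; is c-commanded by the pronoun; coreference would bind this R-expression — blocked (Principle C).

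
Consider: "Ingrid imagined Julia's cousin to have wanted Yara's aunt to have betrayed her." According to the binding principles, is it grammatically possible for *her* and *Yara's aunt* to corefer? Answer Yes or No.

*her* is a pronoun; Principle B requires it to be free in its binding domain — the clause headed by 'betrayed'.
— Yara's aunt: subject of the clause headed by 'betrayed'; c-commands the pronoun within its binding domain — blocked (Principle B).

No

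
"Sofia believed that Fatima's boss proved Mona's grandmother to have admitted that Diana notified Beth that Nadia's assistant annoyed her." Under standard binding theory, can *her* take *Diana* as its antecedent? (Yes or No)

Yes

*her* is a pronoun; Principle B requires it to be free in its binding domain — the clause headed by 'annoyed'.
— Diana: subject of the clause headed by 'notified'; c-commands the pronoun but lies outside its binding domain — allowed.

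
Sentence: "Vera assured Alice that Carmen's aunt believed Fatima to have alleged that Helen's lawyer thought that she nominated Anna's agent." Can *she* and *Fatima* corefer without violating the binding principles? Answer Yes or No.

*Fatima* is an R-expression; Principle C requires it to be free (not bound by any c-commanding expression).
— she: subject of the clause headed by 'nominated'; the pronoun does not c-command the R-expression — coreference allowed.

Yes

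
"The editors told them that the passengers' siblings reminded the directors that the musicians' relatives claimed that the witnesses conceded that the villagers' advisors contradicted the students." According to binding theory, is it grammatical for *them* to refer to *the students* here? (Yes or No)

*the students* is an R-expression; Principle C requires it to be free (not bound by any c-commanding expression).
— them: object of the matrix clause; the pronoun c-commands the R-expression — coreference blocked (Principle C).

No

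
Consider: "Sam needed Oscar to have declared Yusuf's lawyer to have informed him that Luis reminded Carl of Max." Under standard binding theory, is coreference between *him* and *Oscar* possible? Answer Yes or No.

*Oscar* is an R-expression; Principle C requires it to be free (not bound by any c-commanding expression).
— him: object of the clause headed by 'informed'; the pronoun does not c-command the R-expression — coreference allowed.

Yes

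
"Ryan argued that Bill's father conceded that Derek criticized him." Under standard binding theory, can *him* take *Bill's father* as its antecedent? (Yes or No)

Yes

*him* is a pronoun; Principle B requires it to be free in its binding domain — the clause headed by 'criticized'.
— Bill's father: subject of the clause headed by 'conceded'; c-commands the pronoun but lies outside its binding domain — allowed.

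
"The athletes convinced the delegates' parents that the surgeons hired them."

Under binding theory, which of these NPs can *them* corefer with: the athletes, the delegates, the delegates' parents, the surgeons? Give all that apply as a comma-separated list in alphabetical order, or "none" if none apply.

the athletes, the delegates, the delegates' parents

*them* is a pronoun; Principle B requires it to be free in its binding domain — the clause headed by 'hired'.
— the athletes: subject of the matrix clause; c-commands the pronoun but lies outside its binding domain — allowed.
— the delegates: possessor inside the object DP of the matrix clause; does not c-command the pronoun — Principle B does not apply; allowed.
— the delegates' parents: object of the matrix clause; c-commands the pronoun but lies outside its binding domain — allowed.
— the surgeons: subject of the clause headed by 'hired'; c-commands the pronoun within its binding domain — blocked (Principle B).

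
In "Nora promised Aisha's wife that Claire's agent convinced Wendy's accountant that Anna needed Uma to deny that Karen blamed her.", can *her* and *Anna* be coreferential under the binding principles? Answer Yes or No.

Yes

*Anna* is an R-expression; Principle C requires it to be free (not bound by any c-commanding expression).
— her: object of the clause headed by 'blamed'; the pronoun does not c-command the R-expression — coreference allowed.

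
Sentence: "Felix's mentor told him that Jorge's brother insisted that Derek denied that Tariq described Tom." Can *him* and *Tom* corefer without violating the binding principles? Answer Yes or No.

*Tom* is an R-expression; Principle C requires it to be free (not bound by any c-commanding expression).
— him: object of the matrix clause; the pronoun c-commands the R-expression — coreference blocked (Principle C).

No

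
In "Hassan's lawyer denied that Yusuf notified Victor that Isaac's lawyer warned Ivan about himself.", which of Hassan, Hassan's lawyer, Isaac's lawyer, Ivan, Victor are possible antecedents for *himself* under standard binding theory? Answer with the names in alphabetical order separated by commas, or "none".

Isaac's lawyer, Ivan

*himself* is a reflexive; Principle A requires it to be bound within its binding domain — the clause headed by 'warned'.
— Hassan: possessor inside the subject DP of the matrix clause; does not c-command the reflexive — cannot bind it (Principle A).
— Hassan's lawyer: subject of the matrix clause; c-commands the reflexive but lies outside its binding domain — cannot bind it (Principle A).
— Isaac's lawyer: subject of the clause headed by 'warned'; c-commands the reflexive within its binding domain — allowed (Principle A).
— Ivan: object of the clause headed by 'warned'; c-commands the reflexive within its binding domain — allowed (Principle A).
— Victor: object of the clause headed by 'notified'; c-commands the reflexive but lies outside its binding domain — cannot bind it (Principle A).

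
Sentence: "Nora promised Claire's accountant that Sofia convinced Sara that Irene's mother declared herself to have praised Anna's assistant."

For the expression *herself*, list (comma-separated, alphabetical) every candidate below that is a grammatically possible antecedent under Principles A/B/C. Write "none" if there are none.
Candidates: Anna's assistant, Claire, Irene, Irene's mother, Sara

Irene's mother

*herself* is a reflexive; Principle A requires it to be bound within its binding domain — the clause headed by 'declared'.
— Anna's assistant: object of the clause headed by 'praised'; does not c-command the reflexive — cannot bind it (Principle A).
— Claire: possessor inside the object DP of the matrix clause; does not c-command the reflexive — cannot bind it (Principle A).
— Irene: possessor inside the subject DP of the clause headed by 'declared'; does not c-command the reflexive — cannot bind it (Principle A).
— Irene's mother: subject of the clause headed by 'declared'; c-commands the reflexive within its binding domain — allowed (Principle A).
— Sara: object of the clause headed by 'convinced'; c-commands the reflexive but lies outside its binding domain — cannot bind it (Principle A).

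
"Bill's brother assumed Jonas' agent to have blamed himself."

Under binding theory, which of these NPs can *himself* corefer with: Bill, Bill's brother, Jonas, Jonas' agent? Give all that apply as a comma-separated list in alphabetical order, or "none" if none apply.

Jonas' agent

*himself* is a reflexive; Principle A requires it to be bound within its binding domain — the clause headed by 'blamed'.
— Bill: possessor inside the subject DP of the matrix clause; does not c-command the reflexive — cannot bind it (Principle A).
— Bill's brother: subject of the matrix clause; c-commands the reflexive but lies outside its binding domain — cannot bind it (Principle A).
— Jonas: possessor inside the subject DP of the clause headed by 'blamed'; does not c-command the reflexive — cannot bind it (Principle A).
— Jonas' agent: subject of the clause headed by 'blamed'; c-commands the reflexive within its binding domain — allowed (Principle A).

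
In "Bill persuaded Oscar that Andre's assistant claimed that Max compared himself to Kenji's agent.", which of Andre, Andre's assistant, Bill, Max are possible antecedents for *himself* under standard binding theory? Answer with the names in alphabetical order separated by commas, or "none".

Max

*himself* is a reflexive; Principle A requires it to be bound within its binding domain — the clause headed by 'compared'.
— Andre: possessor inside the subject DP of the clause headed by 'claimed'; does not c-command the reflexive — cannot bind it (Principle A).
— Andre's assistant: subject of the clause headed by 'claimed'; c-commands the reflexive but lies outside its binding domain — cannot bind it (Principle A).
— Bill: subject of the matrix clause; c-commands the reflexive but lies outside its binding domain — cannot bind it (Principle A).
— Max: subject of the clause headed by 'compared'; c-commands the reflexive within its binding domain — allowed (Principle A).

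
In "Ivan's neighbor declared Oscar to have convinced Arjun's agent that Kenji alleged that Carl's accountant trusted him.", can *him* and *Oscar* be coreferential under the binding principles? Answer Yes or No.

*Oscar* is an R-expression; Principle C requires it to be free (not bound by any c-commanding expression).
— him: object of the clause headed by 'trusted'; the pronoun does not c-command the R-expression — coreference allowed.

Yes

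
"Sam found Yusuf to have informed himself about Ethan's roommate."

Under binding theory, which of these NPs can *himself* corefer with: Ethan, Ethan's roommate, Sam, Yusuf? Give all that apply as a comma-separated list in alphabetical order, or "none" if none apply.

*himself* is a reflexive; Principle A requires it to be bound within its binding domain — the clause headed by 'informed'.
— Ethan: possessor inside the second object DP of the clause headed by 'informed'; does not c-command the reflexive — cannot bind it (Principle A).
— Ethan's roommate: second object of the clause headed by 'informed'; does not c-command the reflexive — cannot bind it (Principle A).
— Sam: subject of the matrix clause; c-commands the reflexive but lies outside its binding domain — cannot bind it (Principle A).
— Yusuf: subject of the clause headed by 'informed'; c-commands the reflexive within its binding domain — allowed (Principle A).

Yusuf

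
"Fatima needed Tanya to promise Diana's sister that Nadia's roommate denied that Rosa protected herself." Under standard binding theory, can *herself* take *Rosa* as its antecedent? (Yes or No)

Yes

*herself* is a reflexive; Principle A requires it to be bound within its binding domain — the clause headed by 'protected'.
— Rosa: subject of the clause headed by 'protected'; c-commands the reflexive within its binding domain — allowed (Principle A).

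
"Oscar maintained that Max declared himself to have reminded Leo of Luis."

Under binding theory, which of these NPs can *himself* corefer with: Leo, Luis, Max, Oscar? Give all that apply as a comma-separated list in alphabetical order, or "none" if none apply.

Max

*himself* is a reflexive; Principle A requires it to be bound within its binding domain — the clause headed by 'declared'.
— Leo: object of the clause headed by 'reminded'; does not c-command the reflexive — cannot bind it (Principle A).
— Luis: second object of the clause headed by 'reminded'; does not c-command the reflexive — cannot bind it (Principle A).
— Max: subject of the clause headed by 'declared'; c-commands the reflexive within its binding domain — allowed (Principle A).
— Oscar: subject of the matrix clause; c-commands the reflexive but lies outside its binding domain — cannot bind it (Principle A).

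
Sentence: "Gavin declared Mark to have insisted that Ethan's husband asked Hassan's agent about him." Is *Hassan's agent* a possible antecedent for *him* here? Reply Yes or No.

No

*him* is a pronoun; Principle B requires it to be free in its binding domain — the clause headed by 'asked'.
— Hassan's agent: object of the clause headed by 'asked'; c-commands the pronoun within its binding domain — blocked (Principle B).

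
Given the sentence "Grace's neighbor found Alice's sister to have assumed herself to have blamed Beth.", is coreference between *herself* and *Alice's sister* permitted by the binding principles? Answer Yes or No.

Yes

*herself* is a reflexive; Principle A requires it to be bound within its binding domain — the clause headed by 'assumed'.
— Alice's sister: subject of the clause headed by 'assumed'; c-commands the reflexive within its binding domain — allowed (Principle A).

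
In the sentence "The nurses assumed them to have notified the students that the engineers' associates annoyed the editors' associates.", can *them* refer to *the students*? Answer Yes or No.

*them* is a pronoun; Principle B requires it to be free in its binding domain — the matrix clause.
— the students: object of the clause headed by 'notified'; is c-commanded by the pronoun; coreference would bind this R-expression — blocked (Principle C).

No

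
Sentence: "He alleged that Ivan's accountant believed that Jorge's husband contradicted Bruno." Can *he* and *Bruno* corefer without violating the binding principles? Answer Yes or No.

*Bruno* is an R-expression; Principle C requires it to be free (not bound by any c-commanding expression).
— he: subject of the matrix clause; the pronoun c-commands the R-expression — coreference blocked (Principle C).

No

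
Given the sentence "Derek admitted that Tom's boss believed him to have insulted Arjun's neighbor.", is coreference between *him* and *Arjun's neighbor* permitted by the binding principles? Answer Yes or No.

*him* is a pronoun; Principle B requires it to be free in its binding domain — the clause headed by 'believed'.
— Arjun's neighbor: object of the clause headed by 'insulted'; is c-commanded by the pronoun; coreference would bind this R-expression — blocked (Principle C).

No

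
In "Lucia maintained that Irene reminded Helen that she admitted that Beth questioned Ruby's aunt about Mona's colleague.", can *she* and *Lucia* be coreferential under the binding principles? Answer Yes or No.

*Lucia* is an R-expression; Principle C requires it to be free (not bound by any c-commanding expression).
— she: subject of the clause headed by 'admitted'; the pronoun does not c-command the R-expression — coreference allowed.

Yes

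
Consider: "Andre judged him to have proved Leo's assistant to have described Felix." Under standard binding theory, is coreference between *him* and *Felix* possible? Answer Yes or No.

*Felix* is an R-expression; Principle C requires it to be free (not bound by any c-commanding expression).
— him: subject of the clause headed by 'proved'; the pronoun c-commands the R-expression — coreference blocked (Principle C).

No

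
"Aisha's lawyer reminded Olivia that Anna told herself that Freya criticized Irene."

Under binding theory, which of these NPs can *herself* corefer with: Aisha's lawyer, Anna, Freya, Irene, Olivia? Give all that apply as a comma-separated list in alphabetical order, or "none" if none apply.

*herself* is a reflexive; Principle A requires it to be bound within its binding domain — the clause headed by 'told'.
— Aisha's lawyer: subject of the matrix clause; c-commands the reflexive but lies outside its binding domain — cannot bind it (Principle A).
— Anna: subject of the clause headed by 'told'; c-commands the reflexive within its binding domain — allowed (Principle A).
— Freya: subject of the clause headed by 'criticized'; does not c-command the reflexive — cannot bind it (Principle A).
— Irene: object of the clause headed by 'criticized'; does not c-command the reflexive — cannot bind it (Principle A).
— Olivia: object of the matrix clause; c-commands the reflexive but lies outside its binding domain — cannot bind it (Principle A).

Anna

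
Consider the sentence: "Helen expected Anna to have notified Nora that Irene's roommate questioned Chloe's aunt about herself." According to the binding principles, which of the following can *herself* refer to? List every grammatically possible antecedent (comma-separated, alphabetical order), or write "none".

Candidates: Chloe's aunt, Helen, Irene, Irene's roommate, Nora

*herself* is a reflexive; Principle A requires it to be bound within its binding domain — the clause headed by 'questioned'.
— Chloe's aunt: object of the clause headed by 'questioned'; c-commands the reflexive within its binding domain — allowed (Principle A).
— Helen: subject of the matrix clause; c-commands the reflexive but lies outside its binding domain — cannot bind it (Principle A).
— Irene: possessor inside the subject DP of the clause headed by 'questioned'; does not c-command the reflexive — cannot bind it (Principle A).
— Irene's roommate: subject of the clause headed by 'questioned'; c-commands the reflexive within its binding domain — allowed (Principle A).
— Nora: object of the clause headed by 'notified'; c-commands the reflexive but lies outside its binding domain — cannot bind it (Principle A).

Chloe's aunt, Irene's roommate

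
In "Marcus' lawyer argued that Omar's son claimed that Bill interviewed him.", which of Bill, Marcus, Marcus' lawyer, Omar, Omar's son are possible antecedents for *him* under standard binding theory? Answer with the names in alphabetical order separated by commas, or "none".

Marcus, Marcus' lawyer, Omar, Omar's son

*him* is a pronoun; Principle B requires it to be free in its binding domain — the clause headed by 'interviewed'.
— Bill: subject of the clause headed by 'interviewed'; c-commands the pronoun within its binding domain — blocked (Principle B).
— Marcus: possessor inside the subject DP of the matrix clause; does not c-command the pronoun — Principle B does not apply; allowed.
— Marcus' lawyer: subject of the matrix clause; c-commands the pronoun but lies outside its binding domain — allowed.
— Omar: possessor inside the subject DP of the clause headed by 'claimed'; does not c-command the pronoun — Principle B does not apply; allowed.
— Omar's son: subject of the clause headed by 'claimed'; c-commands the pronoun but lies outside its binding domain — allowed.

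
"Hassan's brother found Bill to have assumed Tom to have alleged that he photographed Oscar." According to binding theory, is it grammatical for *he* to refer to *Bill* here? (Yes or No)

*Bill* is an R-expression; Principle C requires it to be free (not bound by any c-commanding expression).
— he: subject of the clause headed by 'photographed'; the pronoun does not c-command the R-expression — coreference allowed.

Yes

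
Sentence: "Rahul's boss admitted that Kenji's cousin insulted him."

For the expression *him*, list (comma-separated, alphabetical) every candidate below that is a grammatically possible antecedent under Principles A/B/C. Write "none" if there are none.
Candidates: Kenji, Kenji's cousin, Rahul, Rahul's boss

*him* is a pronoun; Principle B requires it to be free in its binding domain — the clause headed by 'insulted'.
— Kenji: possessor inside the subject DP of the clause headed by 'insulted'; does not c-command the pronoun — Principle B does not apply; allowed.
— Kenji's cousin: subject of the clause headed by 'insulted'; c-commands the pronoun within its binding domain — blocked (Principle B).
— Rahul: possessor inside the subject DP of the matrix clause; does not c-command the pronoun — Principle B does not apply; allowed.
— Rahul's boss: subject of the matrix clause; c-commands the pronoun but lies outside its binding domain — allowed.

Kenji, Rahul, Rahul's boss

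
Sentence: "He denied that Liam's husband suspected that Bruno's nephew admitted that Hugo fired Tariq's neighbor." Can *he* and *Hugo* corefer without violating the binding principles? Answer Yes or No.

*Hugo* is an R-expression; Principle C requires it to be free (not bound by any c-commanding expression).
— he: subject of the matrix clause; the pronoun c-commands the R-expression — coreference blocked (Principle C).

No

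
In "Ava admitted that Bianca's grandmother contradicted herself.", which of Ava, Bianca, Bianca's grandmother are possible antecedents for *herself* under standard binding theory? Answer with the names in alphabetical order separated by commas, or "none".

*herself* is a reflexive; Principle A requires it to be bound within its binding domain — the clause headed by 'contradicted'.
— Ava: subject of the matrix clause; c-commands the reflexive but lies outside its binding domain — cannot bind it (Principle A).
— Bianca: possessor inside the subject DP of the clause headed by 'contradicted'; does not c-command the reflexive — cannot bind it (Principle A).
— Bianca's grandmother: subject of the clause headed by 'contradicted'; c-commands the reflexive within its binding domain — allowed (Principle A).

Bianca's grandmother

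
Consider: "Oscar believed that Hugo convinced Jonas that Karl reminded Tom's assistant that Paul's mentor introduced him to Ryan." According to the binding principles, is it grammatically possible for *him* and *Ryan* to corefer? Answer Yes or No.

*him* is a pronoun; Principle B requires it to be free in its binding domain — the clause headed by 'introduced'.
— Ryan: second object of the clause headed by 'introduced'; is c-commanded by the pronoun; coreference would bind this R-expression — blocked (Principle C).

No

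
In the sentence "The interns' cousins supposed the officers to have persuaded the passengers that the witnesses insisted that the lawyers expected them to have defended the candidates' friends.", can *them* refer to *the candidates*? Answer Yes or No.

*them* is a pronoun; Principle B requires it to be free in its binding domain — the clause headed by 'expected'.
— the candidates: possessor inside the object DP of the clause headed by 'defended'; is c-commanded by the pronoun; coreference would bind this R-expression — blocked (Principle C).

No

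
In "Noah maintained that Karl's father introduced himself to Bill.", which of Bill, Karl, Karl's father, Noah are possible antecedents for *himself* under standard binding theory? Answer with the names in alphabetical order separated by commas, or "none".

*himself* is a reflexive; Principle A requires it to be bound within its binding domain — the clause headed by 'introduced'.
— Bill: second object of the clause headed by 'introduced'; does not c-command the reflexive — cannot bind it (Principle A).
— Karl: possessor inside the subject DP of the clause headed by 'introduced'; does not c-command the reflexive — cannot bind it (Principle A).
— Karl's father: subject of the clause headed by 'introduced'; c-commands the reflexive within its binding domain — allowed (Principle A).
— Noah: subject of the matrix clause; c-commands the reflexive but lies outside its binding domain — cannot bind it (Principle A).

Karl's father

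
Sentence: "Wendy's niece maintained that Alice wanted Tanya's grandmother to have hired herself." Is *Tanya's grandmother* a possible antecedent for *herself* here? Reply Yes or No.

Yes

*herself* is a reflexive; Principle A requires it to be bound within its binding domain — the clause headed by 'hired'.
— Tanya's grandmother: subject of the clause headed by 'hired'; c-commands the reflexive within its binding domain — allowed (Principle A).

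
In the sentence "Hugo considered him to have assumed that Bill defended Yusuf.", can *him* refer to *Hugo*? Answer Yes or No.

*him* is a pronoun; Principle B requires it to be free in its binding domain — the matrix clause.
— Hugo: subject of the matrix clause; c-commands the pronoun within its binding domain — blocked (Principle B).

No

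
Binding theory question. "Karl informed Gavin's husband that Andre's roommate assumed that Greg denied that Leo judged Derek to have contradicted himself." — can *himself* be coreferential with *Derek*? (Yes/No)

Yes

*himself* is a reflexive; Principle A requires it to be bound within its binding domain — the clause headed by 'contradicted'.
— Derek: subject of the clause headed by 'contradicted'; c-commands the reflexive within its binding domain — allowed (Principle A).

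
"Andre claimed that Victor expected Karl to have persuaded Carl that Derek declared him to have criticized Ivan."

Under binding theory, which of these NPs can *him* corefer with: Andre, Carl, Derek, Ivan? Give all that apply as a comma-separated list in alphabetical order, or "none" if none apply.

Andre, Carl

*him* is a pronoun; Principle B requires it to be free in its binding domain — the clause headed by 'declared'.
— Andre: subject of the matrix clause; c-commands the pronoun but lies outside its binding domain — allowed.
— Carl: object of the clause headed by 'persuaded'; c-commands the pronoun but lies outside its binding domain — allowed.
— Derek: subject of the clause headed by 'declared'; c-commands the pronoun within its binding domain — blocked (Principle B).
— Ivan: object of the clause headed by 'criticized'; is c-commanded by the pronoun; coreference would bind this R-expression — blocked (Principle C).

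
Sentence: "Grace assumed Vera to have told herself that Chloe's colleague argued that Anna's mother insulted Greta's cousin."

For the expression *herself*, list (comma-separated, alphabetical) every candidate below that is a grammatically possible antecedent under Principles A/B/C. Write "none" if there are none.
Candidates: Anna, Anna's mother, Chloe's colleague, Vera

*herself* is a reflexive; Principle A requires it to be bound within its binding domain — the clause headed by 'told'.
— Anna: possessor inside the subject DP of the clause headed by 'insulted'; does not c-command the reflexive — cannot bind it (Principle A).
— Anna's mother: subject of the clause headed by 'insulted'; does not c-command the reflexive — cannot bind it (Principle A).
— Chloe's colleague: subject of the clause headed by 'argued'; does not c-command the reflexive — cannot bind it (Principle A).
— Vera: subject of the clause headed by 'told'; c-commands the reflexive within its binding domain — allowed (Principle A).

Vera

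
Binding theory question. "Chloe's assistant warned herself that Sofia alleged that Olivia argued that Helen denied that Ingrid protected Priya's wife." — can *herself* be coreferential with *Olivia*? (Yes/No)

*herself* is a reflexive; Principle A requires it to be bound within its binding domain — the matrix clause.
— Olivia: subject of the clause headed by 'argued'; does not c-command the reflexive — cannot bind it (Principle A).

No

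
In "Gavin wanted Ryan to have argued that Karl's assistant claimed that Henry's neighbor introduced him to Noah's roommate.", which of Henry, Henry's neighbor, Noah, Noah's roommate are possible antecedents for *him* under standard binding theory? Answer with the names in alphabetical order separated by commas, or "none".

Henry

*him* is a pronoun; Principle B requires it to be free in its binding domain — the clause headed by 'introduced'.
— Henry: possessor inside the subject DP of the clause headed by 'introduced'; does not c-command the pronoun — Principle B does not apply; allowed.
— Henry's neighbor: subject of the clause headed by 'introduced'; c-commands the pronoun within its binding domain — blocked (Principle B).
— Noah: possessor inside the second object DP of the clause headed by 'introduced'; is c-commanded by the pronoun; coreference would bind this R-expression — blocked (Principle C).
— Noah's roommate: second object of the clause headed by 'introduced'; is c-commanded by the pronoun; coreference would bind this R-expression — blocked (Principle C).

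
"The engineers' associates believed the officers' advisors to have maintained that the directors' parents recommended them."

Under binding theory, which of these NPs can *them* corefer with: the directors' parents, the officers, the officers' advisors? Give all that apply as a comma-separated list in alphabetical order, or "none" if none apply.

the officers, the officers' advisors

*them* is a pronoun; Principle B requires it to be free in its binding domain — the clause headed by 'recommended'.
— the directors' parents: subject of the clause headed by 'recommended'; c-commands the pronoun within its binding domain — blocked (Principle B).
— the officers: possessor inside the subject DP of the clause headed by 'maintained'; does not c-command the pronoun — Principle B does not apply; allowed.
— the officers' advisors: subject of the clause headed by 'maintained'; c-commands the pronoun but lies outside its binding domain — allowed.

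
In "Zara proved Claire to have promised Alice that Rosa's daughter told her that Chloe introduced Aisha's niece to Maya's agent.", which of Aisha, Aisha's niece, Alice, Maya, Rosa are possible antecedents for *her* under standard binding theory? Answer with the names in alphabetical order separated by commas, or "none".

*her* is a pronoun; Principle B requires it to be free in its binding domain — the clause headed by 'told'.
— Aisha: possessor inside the object DP of the clause headed by 'introduced'; is c-commanded by the pronoun; coreference would bind this R-expression — blocked (Principle C).
— Aisha's niece: object of the clause headed by 'introduced'; is c-commanded by the pronoun; coreference would bind this R-expression — blocked (Principle C).
— Alice: object of the clause headed by 'promised'; c-commands the pronoun but lies outside its binding domain — allowed.
— Maya: possessor inside the second object DP of the clause headed by 'introduced'; is c-commanded by the pronoun; coreference would bind this R-expression — blocked (Principle C).
— Rosa: possessor inside the subject DP of the clause headed by 'told'; does not c-command the pronoun — Principle B does not apply; allowed.

Alice, Rosa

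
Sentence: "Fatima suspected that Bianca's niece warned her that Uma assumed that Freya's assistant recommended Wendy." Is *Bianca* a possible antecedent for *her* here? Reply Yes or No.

*her* is a pronoun; Principle B requires it to be free in its binding domain — the clause headed by 'warned'.
— Bianca: possessor inside the subject DP of the clause headed by 'warned'; does not c-command the pronoun — Principle B does not apply; allowed.

Yes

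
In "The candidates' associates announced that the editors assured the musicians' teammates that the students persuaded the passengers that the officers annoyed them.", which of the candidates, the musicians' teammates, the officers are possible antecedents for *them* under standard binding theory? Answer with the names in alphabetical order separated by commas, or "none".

*them* is a pronoun; Principle B requires it to be free in its binding domain — the clause headed by 'annoyed'.
— the candidates: possessor inside the subject DP of the matrix clause; does not c-command the pronoun — Principle B does not apply; allowed.
— the musicians' teammates: object of the clause headed by 'assured'; c-commands the pronoun but lies outside its binding domain — allowed.
— the officers: subject of the clause headed by 'annoyed'; c-commands the pronoun within its binding domain — blocked (Principle B).

the candidates, the musicians' teammates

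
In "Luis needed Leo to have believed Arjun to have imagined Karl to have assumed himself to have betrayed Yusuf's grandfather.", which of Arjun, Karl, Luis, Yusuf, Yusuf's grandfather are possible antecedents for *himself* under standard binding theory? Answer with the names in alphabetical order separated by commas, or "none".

Karl

*himself* is a reflexive; Principle A requires it to be bound within its binding domain — the clause headed by 'assumed'.
— Arjun: subject of the clause headed by 'imagined'; c-commands the reflexive but lies outside its binding domain — cannot bind it (Principle A).
— Karl: subject of the clause headed by 'assumed'; c-commands the reflexive within its binding domain — allowed (Principle A).
— Luis: subject of the matrix clause; c-commands the reflexive but lies outside its binding domain — cannot bind it (Principle A).
— Yusuf: possessor inside the object DP of the clause headed by 'betrayed'; does not c-command the reflexive — cannot bind it (Principle A).
— Yusuf's grandfather: object of the clause headed by 'betrayed'; does not c-command the reflexive — cannot bind it (Principle A).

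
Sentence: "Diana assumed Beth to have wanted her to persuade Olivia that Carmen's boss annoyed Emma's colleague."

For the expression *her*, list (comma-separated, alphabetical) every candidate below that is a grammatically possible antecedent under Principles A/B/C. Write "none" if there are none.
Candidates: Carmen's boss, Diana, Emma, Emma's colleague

*her* is a pronoun; Principle B requires it to be free in its binding domain — the clause headed by 'wanted'.
— Carmen's boss: subject of the clause headed by 'annoyed'; is c-commanded by the pronoun; coreference would bind this R-expression — blocked (Principle C).
— Diana: subject of the matrix clause; c-commands the pronoun but lies outside its binding domain — allowed.
— Emma: possessor inside the object DP of the clause headed by 'annoyed'; is c-commanded by the pronoun; coreference would bind this R-expression — blocked (Principle C).
— Emma's colleague: object of the clause headed by 'annoyed'; is c-commanded by the pronoun; coreference would bind this R-expression — blocked (Principle C).

Diana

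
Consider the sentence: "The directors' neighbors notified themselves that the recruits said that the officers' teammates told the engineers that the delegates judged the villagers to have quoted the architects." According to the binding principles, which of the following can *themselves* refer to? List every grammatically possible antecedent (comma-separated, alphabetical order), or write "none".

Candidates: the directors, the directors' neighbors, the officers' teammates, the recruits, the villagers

*themselves* is a reflexive; Principle A requires it to be bound within its binding domain — the matrix clause.
— the directors: possessor inside the subject DP of the matrix clause; does not c-command the reflexive — cannot bind it (Principle A).
— the directors' neighbors: subject of the matrix clause; c-commands the reflexive within its binding domain — allowed (Principle A).
— the officers' teammates: subject of the clause headed by 'told'; does not c-command the reflexive — cannot bind it (Principle A).
— the recruits: subject of the clause headed by 'said'; does not c-command the reflexive — cannot bind it (Principle A).
— the villagers: subject of the clause headed by 'quoted'; does not c-command the reflexive — cannot bind it (Principle A).

the directors' neighbors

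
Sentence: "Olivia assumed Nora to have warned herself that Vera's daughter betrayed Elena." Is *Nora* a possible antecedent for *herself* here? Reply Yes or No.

*herself* is a reflexive; Principle A requires it to be bound within its binding domain — the clause headed by 'warned'.
— Nora: subject of the clause headed by 'warned'; c-commands the reflexive within its binding domain — allowed (Principle A).

Yes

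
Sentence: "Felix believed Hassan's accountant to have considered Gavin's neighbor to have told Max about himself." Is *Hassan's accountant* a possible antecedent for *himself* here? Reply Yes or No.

No

*himself* is a reflexive; Principle A requires it to be bound within its binding domain — the clause headed by 'told'.
— Hassan's accountant: subject of the clause headed by 'considered'; c-commands the reflexive but lies outside its binding domain — cannot bind it (Principle A).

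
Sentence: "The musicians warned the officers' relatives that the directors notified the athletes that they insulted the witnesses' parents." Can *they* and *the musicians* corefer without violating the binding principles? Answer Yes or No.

Yes

*the musicians* is an R-expression; Principle C requires it to be free (not bound by any c-commanding expression).
— they: subject of the clause headed by 'insulted'; the pronoun does not c-command the R-expression — coreference allowed.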